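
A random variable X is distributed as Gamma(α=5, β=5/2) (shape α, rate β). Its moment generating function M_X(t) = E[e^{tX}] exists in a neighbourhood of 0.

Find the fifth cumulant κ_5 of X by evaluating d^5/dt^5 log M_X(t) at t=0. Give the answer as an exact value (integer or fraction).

κ_5 = d^5K/dt^5 |_{t=0} = 768/625

M_X(t) = 3125/(32*(5/2 - t)^5)
K_X(t) = log M_X(t) = -5*log(5/2 - t) - 5*log(2) + 5*log(5)
dK/dt = -10/(2*t - 5)
d^2K/dt^2 = 20/(4*t^2 - 20*t + 25)
d^3K/dt^3 = -80/(8*t^3 - 60*t^2 + 150*t - 125)
d^4K/dt^4 = 480/(16*t^4 - 160*t^3 + 600*t^2 - 1000*t + 625)
d^5K/dt^5 = -3840/(32*t^5 - 400*t^4 + 2000*t^3 - 5000*t^2 + 6250*t - 3125)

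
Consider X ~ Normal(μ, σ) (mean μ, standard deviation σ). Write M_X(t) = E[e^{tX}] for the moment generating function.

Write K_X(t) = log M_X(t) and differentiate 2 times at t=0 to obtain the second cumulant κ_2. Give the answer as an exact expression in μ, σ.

M_X(t) = e^(μ*t + σ^2*t^2/2)
K_X(t) = log M_X(t) = μ*t + σ^2*t^2/2
dK/dt = μ + σ^2*t
d^2K/dt^2 = σ^2

κ_2 = d^2K/dt^2 |_{t=0} = σ^2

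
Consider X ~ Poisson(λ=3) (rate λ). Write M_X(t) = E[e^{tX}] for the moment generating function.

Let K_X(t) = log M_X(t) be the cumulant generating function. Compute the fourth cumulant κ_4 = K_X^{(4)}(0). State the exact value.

κ_4 = K′′′′(0) = 3

M_X(t) = e^(3*e^(t) - 3)
K_X(t) = log M_X(t) = 3*e^(t) - 3
K′(t) = 3*e^(t)
K′′(t) = 3*e^(t)
K′′′(t) = 3*e^(t)
K′′′′(t) = 3*e^(t)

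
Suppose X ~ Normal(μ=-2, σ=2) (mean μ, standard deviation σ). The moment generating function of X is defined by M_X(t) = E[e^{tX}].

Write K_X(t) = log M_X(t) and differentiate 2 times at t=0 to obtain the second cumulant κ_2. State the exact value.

κ_2 = K′′(0) = 4

M_X(t) = e^(2*t^2 - 2*t)
K_X(t) = log M_X(t) = 2*t^2 - 2*t
K′(t) = 4*t - 2
K′′(t) = 4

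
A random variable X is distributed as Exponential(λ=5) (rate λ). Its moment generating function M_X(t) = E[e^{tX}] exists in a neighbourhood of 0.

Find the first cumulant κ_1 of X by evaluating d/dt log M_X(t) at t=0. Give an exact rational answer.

κ_1 = K′(0) = 1/5

M_X(t) = 5/(5 - t)
K_X(t) = log M_X(t) = -log(5 - t) + log(5)
K′(t) = -1/(t - 5)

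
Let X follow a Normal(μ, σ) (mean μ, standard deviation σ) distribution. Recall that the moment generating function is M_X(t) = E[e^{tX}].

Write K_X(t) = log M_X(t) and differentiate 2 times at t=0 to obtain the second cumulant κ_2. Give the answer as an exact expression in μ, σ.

κ_2 = D^2[K](0) = σ^2

M_X(t) = e^(μ*t + σ^2*t^2/2)
K_X(t) = log M_X(t) = μ*t + σ^2*t^2/2
D^2[K](t) = σ^2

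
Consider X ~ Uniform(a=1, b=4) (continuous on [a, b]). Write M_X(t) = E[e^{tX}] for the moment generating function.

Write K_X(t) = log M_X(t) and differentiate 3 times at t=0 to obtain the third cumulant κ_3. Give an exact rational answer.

κ_3 = D^3[K](0) = 0

M_X(t) = (e^(4*t) - e^(t))/(3*t)
K_X(t) = log M_X(t) = -log(t) + log(e^(4*t) - e^(t)) - log(3)
D^3[K](t) = (27*t^3*e^(6*t) + 27*t^3*e^(3*t) - 2*e^(9*t) + 6*e^(6*t) - 6*e^(3*t) + 2)/(t^3*e^(9*t) - 3*t^3*e^(6*t) + 3*t^3*e^(3*t) - t^3)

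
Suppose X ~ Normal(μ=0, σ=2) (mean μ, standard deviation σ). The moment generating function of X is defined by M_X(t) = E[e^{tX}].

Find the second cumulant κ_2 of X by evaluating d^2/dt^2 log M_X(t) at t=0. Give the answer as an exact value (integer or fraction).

M_X(t) = e^(2*t^2)
K_X(t) = log M_X(t) = 2*t^2
K^(2)(t) = 4

κ_2 = K^(2)(0) = 4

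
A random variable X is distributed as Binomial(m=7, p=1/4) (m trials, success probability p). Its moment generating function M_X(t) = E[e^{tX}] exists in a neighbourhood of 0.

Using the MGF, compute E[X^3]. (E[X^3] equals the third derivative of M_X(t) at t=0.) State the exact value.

M_X(t) = (e^(t)/4 + 3/4)^7
M^(3)(t) = 343*e^(7*t)/16384 + 567*e^(6*t)/2048 + 23625*e^(5*t)/16384 + 945*e^(4*t)/256 + 76545*e^(3*t)/16384 + 5103*e^(2*t)/2048 + 5103*e^(t)/16384

E[X^3] = M^(3)(0) = 413/32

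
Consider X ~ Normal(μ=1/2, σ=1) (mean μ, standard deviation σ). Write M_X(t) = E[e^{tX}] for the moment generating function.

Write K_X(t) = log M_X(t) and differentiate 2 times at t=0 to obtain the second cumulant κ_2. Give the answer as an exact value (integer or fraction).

κ_2 = K′′(0) = 1

M_X(t) = e^(t^2/2 + t/2)
K_X(t) = log M_X(t) = t^2/2 + t/2
K′(t) = t + 1/2
K′′(t) = 1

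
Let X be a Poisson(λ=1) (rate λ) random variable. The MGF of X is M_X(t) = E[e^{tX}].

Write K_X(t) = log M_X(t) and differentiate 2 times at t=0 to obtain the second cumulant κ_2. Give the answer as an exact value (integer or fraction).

κ_2 = D^2[K](0) = 1

M_X(t) = e^(e^(t) - 1)
K_X(t) = log M_X(t) = e^(t) - 1
D^2[K](t) = e^(t)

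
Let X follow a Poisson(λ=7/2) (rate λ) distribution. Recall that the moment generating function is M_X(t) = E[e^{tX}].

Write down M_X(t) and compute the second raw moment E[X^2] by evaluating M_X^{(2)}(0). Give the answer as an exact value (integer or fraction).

E[X^2] = D^2[M](0) = 63/4

M_X(t) = e^(7*e^(t)/2 - 7/2)
D^2[M](t) = (49*e^(2*t)*e^(7*e^(t)/2) + 14*e^(t)*e^(7*e^(t)/2))*e^(-7/2)/4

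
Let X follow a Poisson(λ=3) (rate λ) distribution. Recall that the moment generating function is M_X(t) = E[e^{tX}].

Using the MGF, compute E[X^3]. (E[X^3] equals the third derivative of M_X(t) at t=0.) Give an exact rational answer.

E[X^3] = D^3[M](0) = 57

M_X(t) = e^(3*e^(t) - 3)
D^3[M](t) = (27*e^(3*t)*e^(3*e^(t)) + 27*e^(2*t)*e^(3*e^(t)) + 3*e^(t)*e^(3*e^(t)))*e^(-3)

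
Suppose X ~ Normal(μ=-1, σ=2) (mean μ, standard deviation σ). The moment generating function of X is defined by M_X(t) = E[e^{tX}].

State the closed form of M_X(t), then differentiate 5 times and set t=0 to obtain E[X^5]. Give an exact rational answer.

E[X^5] = M′′′′′(0) = -281

M_X(t) = e^(2*t^2 - t)
M′(t) = 4*t*e^(-t)*e^(2*t^2) - e^(-t)*e^(2*t^2)
M′′(t) = (16*t^2*e^(2*t^2) - 8*t*e^(2*t^2) + 5*e^(2*t^2))*e^(-t)
M′′′(t) = (64*t^3*e^(2*t^2) - 48*t^2*e^(2*t^2) + 60*t*e^(2*t^2) - 13*e^(2*t^2))*e^(-t)
M′′′′(t) = (256*t^4*e^(2*t^2) - 256*t^3*e^(2*t^2) + 480*t^2*e^(2*t^2) - 208*t*e^(2*t^2) + 73*e^(2*t^2))*e^(-t)
M′′′′′(t) = (1024*t^5*e^(2*t^2) - 1280*t^4*e^(2*t^2) + 3200*t^3*e^(2*t^2) - 2080*t^2*e^(2*t^2) + 1460*t*e^(2*t^2) - 281*e^(2*t^2))*e^(-t)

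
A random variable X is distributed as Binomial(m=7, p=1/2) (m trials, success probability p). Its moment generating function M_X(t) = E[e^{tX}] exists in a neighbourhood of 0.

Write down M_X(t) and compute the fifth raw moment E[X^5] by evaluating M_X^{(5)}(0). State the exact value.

M_X(t) = (e^(t)/2 + 1/2)^7
M^(5)(t) = 16807*e^(7*t)/128 + 1701*e^(6*t)/4 + 65625*e^(5*t)/128 + 280*e^(4*t) + 8505*e^(3*t)/128 + 21*e^(2*t)/4 + 7*e^(t)/128

E[X^5] = M^(5)(0) = 1421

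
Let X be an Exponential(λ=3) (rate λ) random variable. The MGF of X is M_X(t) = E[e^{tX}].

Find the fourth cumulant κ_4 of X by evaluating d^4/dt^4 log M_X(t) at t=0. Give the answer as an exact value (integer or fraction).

κ_4 = K^(4)(0) = 2/27

M_X(t) = 3/(3 - t)
K_X(t) = log M_X(t) = -log(3 - t) + log(3)
K^(4)(t) = 6/(t^4 - 12*t^3 + 54*t^2 - 108*t + 81)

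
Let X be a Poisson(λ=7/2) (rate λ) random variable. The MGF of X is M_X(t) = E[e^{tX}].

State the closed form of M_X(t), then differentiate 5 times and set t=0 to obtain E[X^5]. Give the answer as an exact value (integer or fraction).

M_X(t) = e^(7*e^(t)/2 - 7/2)
dM/dt = 7*e^(-7/2)*e^(t)*e^(7*e^(t)/2)/2
d^2M/dt^2 = (49*e^(2*t)*e^(7*e^(t)/2) + 14*e^(t)*e^(7*e^(t)/2))*e^(-7/2)/4
d^3M/dt^3 = (343*e^(3*t)*e^(7*e^(t)/2) + 294*e^(2*t)*e^(7*e^(t)/2) + 28*e^(t)*e^(7*e^(t)/2))*e^(-7/2)/8
d^4M/dt^4 = (2401*e^(4*t)*e^(7*e^(t)/2) + 4116*e^(3*t)*e^(7*e^(t)/2) + 1372*e^(2*t)*e^(7*e^(t)/2) + 56*e^(t)*e^(7*e^(t)/2))*e^(-7/2)/16
d^5M/dt^5 = (16807*e^(5*t)*e^(7*e^(t)/2) + 48020*e^(4*t)*e^(7*e^(t)/2) + 34300*e^(3*t)*e^(7*e^(t)/2) + 5880*e^(2*t)*e^(7*e^(t)/2) + 112*e^(t)*e^(7*e^(t)/2))*e^(-7/2)/32

E[X^5] = d^5M/dt^5 |_{t=0} = 105119/32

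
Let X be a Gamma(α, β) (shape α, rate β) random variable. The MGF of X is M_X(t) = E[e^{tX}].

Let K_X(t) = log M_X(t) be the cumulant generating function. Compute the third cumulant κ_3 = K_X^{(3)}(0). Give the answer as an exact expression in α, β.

M_X(t) = (β/(β - t))^α
K_X(t) = log M_X(t) = α*(log(β) - log(β - t))
K^(3)(t) = -2*α/(-β^3 + 3*β^2*t - 3*β*t^2 + t^3)

κ_3 = K^(3)(0) = 2*α/β^3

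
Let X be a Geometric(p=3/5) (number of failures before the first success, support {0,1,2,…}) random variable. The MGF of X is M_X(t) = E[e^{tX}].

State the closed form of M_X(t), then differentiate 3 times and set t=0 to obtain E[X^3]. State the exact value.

E[X^3] = D^3[M](0) = 46/9

M_X(t) = 3/(5*(1 - 2*e^(t)/5))
D^3[M](t) = (24*e^(3*t) + 240*e^(2*t) + 150*e^(t))/(16*e^(4*t) - 160*e^(3*t) + 600*e^(2*t) - 1000*e^(t) + 625)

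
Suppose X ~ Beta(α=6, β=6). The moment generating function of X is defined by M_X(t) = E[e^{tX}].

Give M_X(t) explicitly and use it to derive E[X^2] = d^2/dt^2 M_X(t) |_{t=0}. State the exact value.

M_X(t) = ₁F₁(6; 12; t)
M^(2)(t) = 7*₁F₁(8; 14; t)/26

E[X^2] = M^(2)(0) = 7/26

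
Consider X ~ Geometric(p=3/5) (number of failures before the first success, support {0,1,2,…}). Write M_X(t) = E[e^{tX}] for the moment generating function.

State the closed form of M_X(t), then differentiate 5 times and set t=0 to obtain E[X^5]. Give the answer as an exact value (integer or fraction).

M_X(t) = 3/(5*(1 - 2*e^(t)/5))
dM/dt = 6*e^(t)/(4*e^(2*t) - 20*e^(t) + 25)
d^2M/dt^2 = (-12*e^(2*t) - 30*e^(t))/(8*e^(3*t) - 60*e^(2*t) + 150*e^(t) - 125)
d^3M/dt^3 = (24*e^(3*t) + 240*e^(2*t) + 150*e^(t))/(16*e^(4*t) - 160*e^(3*t) + 600*e^(2*t) - 1000*e^(t) + 625)
d^4M/dt^4 = (-48*e^(4*t) - 1320*e^(3*t) - 3300*e^(2*t) - 750*e^(t))/(32*e^(5*t) - 400*e^(4*t) + 2000*e^(3*t) - 5000*e^(2*t) + 6250*e^(t) - 3125)

E[X^5] = d^5M/dt^5 |_{t=0} = 9854/81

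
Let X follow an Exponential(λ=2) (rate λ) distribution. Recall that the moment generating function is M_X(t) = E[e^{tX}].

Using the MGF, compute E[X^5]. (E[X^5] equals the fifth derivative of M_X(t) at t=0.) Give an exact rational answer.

E[X^5] = M^(5)(0) = 15/4

M_X(t) = 2/(2 - t)
M^(5)(t) = 240/(t^6 - 12*t^5 + 60*t^4 - 160*t^3 + 240*t^2 - 192*t + 64)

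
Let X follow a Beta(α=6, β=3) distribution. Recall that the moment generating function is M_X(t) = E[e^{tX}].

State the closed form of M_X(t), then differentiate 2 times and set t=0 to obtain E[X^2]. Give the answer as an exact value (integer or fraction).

M_X(t) = ₁F₁(6; 9; t)
M^(2)(t) = 7*₁F₁(8; 11; t)/15

E[X^2] = M^(2)(0) = 7/15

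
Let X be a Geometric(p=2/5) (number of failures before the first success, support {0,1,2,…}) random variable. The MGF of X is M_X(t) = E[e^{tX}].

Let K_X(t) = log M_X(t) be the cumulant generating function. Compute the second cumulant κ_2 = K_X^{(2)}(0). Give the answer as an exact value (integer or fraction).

κ_2 = d^2K/dt^2 |_{t=0} = 15/4

M_X(t) = 2/(5*(1 - 3*e^(t)/5))
K_X(t) = log M_X(t) = -log(1 - 3*e^(t)/5) - log(5) + log(2)
dK/dt = -3*e^(t)/(3*e^(t) - 5)
d^2K/dt^2 = 15*e^(t)/(9*e^(2*t) - 30*e^(t) + 25)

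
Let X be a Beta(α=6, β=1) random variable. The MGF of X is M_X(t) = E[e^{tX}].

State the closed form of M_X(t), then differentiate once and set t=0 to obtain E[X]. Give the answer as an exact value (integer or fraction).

M_X(t) = ₁F₁(6; 7; t)
M′(t) = 6*₁F₁(7; 8; t)/7

E[X] = M′(0) = 6/7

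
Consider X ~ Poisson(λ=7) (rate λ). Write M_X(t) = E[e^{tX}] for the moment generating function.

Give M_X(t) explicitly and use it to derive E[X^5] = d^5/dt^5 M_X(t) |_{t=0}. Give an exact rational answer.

E[X^5] = d^5M/dt^5 |_{t=0} = 50134

M_X(t) = e^(7*e^(t) - 7)
dM/dt = 7*e^(-7)*e^(t)*e^(7*e^(t))
d^2M/dt^2 = (49*e^(2*t)*e^(7*e^(t)) + 7*e^(t)*e^(7*e^(t)))*e^(-7)
d^3M/dt^3 = (343*e^(3*t)*e^(7*e^(t)) + 147*e^(2*t)*e^(7*e^(t)) + 7*e^(t)*e^(7*e^(t)))*e^(-7)
d^4M/dt^4 = (2401*e^(4*t)*e^(7*e^(t)) + 2058*e^(3*t)*e^(7*e^(t)) + 343*e^(2*t)*e^(7*e^(t)) + 7*e^(t)*e^(7*e^(t)))*e^(-7)
d^5M/dt^5 = (16807*e^(5*t)*e^(7*e^(t)) + 24010*e^(4*t)*e^(7*e^(t)) + 8575*e^(3*t)*e^(7*e^(t)) + 735*e^(2*t)*e^(7*e^(t)) + 7*e^(t)*e^(7*e^(t)))*e^(-7)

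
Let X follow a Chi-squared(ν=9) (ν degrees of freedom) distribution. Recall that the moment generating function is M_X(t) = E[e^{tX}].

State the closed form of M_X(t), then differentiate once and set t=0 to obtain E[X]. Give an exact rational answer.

M_X(t) = (1 - 2*t)^(-9/2)
M^(1)(t) = -9/(32*t^5*√(1 - 2*t) - 80*t^4*√(1 - 2*t) + 80*t^3*√(1 - 2*t) - 40*t^2*√(1 - 2*t) + 10*t*√(1 - 2*t) - √(1 - 2*t))

E[X] = M^(1)(0) = 9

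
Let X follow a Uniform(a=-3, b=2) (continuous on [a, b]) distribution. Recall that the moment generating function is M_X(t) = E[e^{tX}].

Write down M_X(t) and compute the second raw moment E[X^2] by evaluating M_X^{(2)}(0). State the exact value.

E[X^2] = D^2[M](0) = 7/3

M_X(t) = (e^(2*t) - e^(-3*t))/(5*t)
D^2[M](t) = (4*t^2*e^(5*t) - 9*t^2 - 4*t*e^(5*t) - 6*t + 2*e^(5*t) - 2)*e^(-3*t)/(5*t^3)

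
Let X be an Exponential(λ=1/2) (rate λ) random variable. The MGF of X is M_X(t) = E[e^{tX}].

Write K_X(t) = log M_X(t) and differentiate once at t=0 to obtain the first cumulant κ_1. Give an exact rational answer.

M_X(t) = 1/(2*(1/2 - t))
K_X(t) = log M_X(t) = -log(1/2 - t) - log(2)
dK/dt = -2/(2*t - 1)

κ_1 = dK/dt |_{t=0} = 2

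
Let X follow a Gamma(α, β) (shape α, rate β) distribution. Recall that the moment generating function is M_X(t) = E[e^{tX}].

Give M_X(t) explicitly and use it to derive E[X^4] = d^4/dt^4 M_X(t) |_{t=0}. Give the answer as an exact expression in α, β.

M_X(t) = (β/(β - t))^α
M′(t) = -α*β^α*(1/(β - t))^α/(-β + t)
M′′(t) = (α^2*β^α*(1/(β - t))^α + α*β^α*(1/(β - t))^α)/(β^2 - 2*β*t + t^2)
M′′′(t) = (-α^3*β^α*(1/(β - t))^α - 3*α^2*β^α*(1/(β - t))^α - 2*α*β^α*(1/(β - t))^α)/(-β^3 + 3*β^2*t - 3*β*t^2 + t^3)
M′′′′(t) = (α^4*β^α*(1/(β - t))^α + 6*α^3*β^α*(1/(β - t))^α + 11*α^2*β^α*(1/(β - t))^α + 6*α*β^α*(1/(β - t))^α)/(β^4 - 4*β^3*t + 6*β^2*t^2 - 4*β*t^3 + t^4)

E[X^4] = M′′′′(0) = α*(α^3 + 6*α^2 + 11*α + 6)/β^4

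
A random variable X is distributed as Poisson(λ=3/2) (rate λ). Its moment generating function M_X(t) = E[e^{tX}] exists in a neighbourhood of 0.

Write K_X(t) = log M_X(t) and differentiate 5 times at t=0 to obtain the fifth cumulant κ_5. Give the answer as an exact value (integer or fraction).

κ_5 = d^5K/dt^5 |_{t=0} = 3/2

M_X(t) = e^(3*e^(t)/2 - 3/2)
K_X(t) = log M_X(t) = 3*e^(t)/2 - 3/2
dK/dt = 3*e^(t)/2
d^2K/dt^2 = 3*e^(t)/2
d^3K/dt^3 = 3*e^(t)/2
d^4K/dt^4 = 3*e^(t)/2
d^5K/dt^5 = 3*e^(t)/2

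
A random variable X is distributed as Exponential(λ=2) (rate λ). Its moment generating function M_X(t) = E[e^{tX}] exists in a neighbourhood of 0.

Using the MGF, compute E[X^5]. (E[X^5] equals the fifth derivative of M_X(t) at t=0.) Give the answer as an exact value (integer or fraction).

M_X(t) = 2/(2 - t)
dM/dt = 2/(t^2 - 4*t + 4)
d^2M/dt^2 = -4/(t^3 - 6*t^2 + 12*t - 8)
d^3M/dt^3 = 12/(t^4 - 8*t^3 + 24*t^2 - 32*t + 16)
d^4M/dt^4 = -48/(t^5 - 10*t^4 + 40*t^3 - 80*t^2 + 80*t - 32)
d^5M/dt^5 = 240/(t^6 - 12*t^5 + 60*t^4 - 160*t^3 + 240*t^2 - 192*t + 64)

E[X^5] = d^5M/dt^5 |_{t=0} = 15/4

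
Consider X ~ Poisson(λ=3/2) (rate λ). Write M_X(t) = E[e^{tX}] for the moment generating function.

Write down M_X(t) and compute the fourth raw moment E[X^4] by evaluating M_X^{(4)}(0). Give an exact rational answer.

E[X^4] = D^4[M](0) = 681/16

M_X(t) = e^(3*e^(t)/2 - 3/2)
D^4[M](t) = (81*e^(4*t)*e^(3*e^(t)/2) + 324*e^(3*t)*e^(3*e^(t)/2) + 252*e^(2*t)*e^(3*e^(t)/2) + 24*e^(t)*e^(3*e^(t)/2))*e^(-3/2)/16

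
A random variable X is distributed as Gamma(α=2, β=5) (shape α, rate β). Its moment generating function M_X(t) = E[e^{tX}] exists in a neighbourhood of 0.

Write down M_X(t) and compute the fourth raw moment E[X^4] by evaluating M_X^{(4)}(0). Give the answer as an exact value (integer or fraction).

E[X^4] = M′′′′(0) = 24/125

M_X(t) = 25/(5 - t)^2
M′(t) = -50/(t^3 - 15*t^2 + 75*t - 125)
M′′(t) = 150/(t^4 - 20*t^3 + 150*t^2 - 500*t + 625)
M′′′(t) = -600/(t^5 - 25*t^4 + 250*t^3 - 1250*t^2 + 3125*t - 3125)
M′′′′(t) = 3000/(t^6 - 30*t^5 + 375*t^4 - 2500*t^3 + 9375*t^2 - 18750*t + 15625)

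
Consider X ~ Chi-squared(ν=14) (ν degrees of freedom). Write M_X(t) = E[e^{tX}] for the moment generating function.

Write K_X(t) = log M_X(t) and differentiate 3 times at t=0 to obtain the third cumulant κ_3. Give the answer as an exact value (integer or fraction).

M_X(t) = (1 - 2*t)^(-7)
K_X(t) = log M_X(t) = -7*log(1 - 2*t)
K^(3)(t) = -112/(8*t^3 - 12*t^2 + 6*t - 1)

κ_3 = K^(3)(0) = 112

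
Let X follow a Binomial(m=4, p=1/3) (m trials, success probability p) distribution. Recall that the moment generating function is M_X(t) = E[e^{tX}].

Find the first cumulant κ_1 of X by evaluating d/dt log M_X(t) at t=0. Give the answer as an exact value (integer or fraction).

M_X(t) = (e^(t)/3 + 2/3)^4
K_X(t) = log M_X(t) = 4*log(e^(t)/3 + 2/3)
K^(1)(t) = 4*e^(t)/(e^(t) + 2)

κ_1 = K^(1)(0) = 4/3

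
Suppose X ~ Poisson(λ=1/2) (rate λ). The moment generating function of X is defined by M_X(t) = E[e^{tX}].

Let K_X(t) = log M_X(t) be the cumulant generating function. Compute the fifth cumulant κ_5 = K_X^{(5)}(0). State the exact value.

κ_5 = K^(5)(0) = 1/2

M_X(t) = e^(e^(t)/2 - 1/2)
K_X(t) = log M_X(t) = e^(t)/2 - 1/2
K^(5)(t) = e^(t)/2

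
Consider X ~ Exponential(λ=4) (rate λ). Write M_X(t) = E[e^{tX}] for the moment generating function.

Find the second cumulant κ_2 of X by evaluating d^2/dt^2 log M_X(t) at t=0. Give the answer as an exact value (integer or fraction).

κ_2 = D^2[K](0) = 1/16

M_X(t) = 4/(4 - t)
K_X(t) = log M_X(t) = -log(4 - t) + 2*log(2)
D^2[K](t) = 1/(t^2 - 8*t + 16)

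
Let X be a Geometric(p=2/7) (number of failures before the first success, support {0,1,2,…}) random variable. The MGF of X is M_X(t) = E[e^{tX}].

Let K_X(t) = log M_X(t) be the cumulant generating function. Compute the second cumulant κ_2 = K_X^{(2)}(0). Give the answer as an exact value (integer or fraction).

M_X(t) = 2/(7*(1 - 5*e^(t)/7))
K_X(t) = log M_X(t) = -log(1 - 5*e^(t)/7) - log(7) + log(2)
K′(t) = -5*e^(t)/(5*e^(t) - 7)
K′′(t) = 35*e^(t)/(25*e^(2*t) - 70*e^(t) + 49)

κ_2 = K′′(0) = 35/4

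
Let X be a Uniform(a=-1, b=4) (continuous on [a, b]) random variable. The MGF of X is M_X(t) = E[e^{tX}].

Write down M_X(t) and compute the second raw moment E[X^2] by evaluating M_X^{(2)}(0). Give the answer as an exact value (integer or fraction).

E[X^2] = M′′(0) = 13/3

M_X(t) = (e^(4*t) - e^(-t))/(5*t)
M′(t) = (4*t*e^(5*t) + t - e^(5*t) + 1)*e^(-t)/(5*t^2)
M′′(t) = (16*t^2*e^(5*t) - t^2 - 8*t*e^(5*t) - 2*t + 2*e^(5*t) - 2)*e^(-t)/(5*t^3)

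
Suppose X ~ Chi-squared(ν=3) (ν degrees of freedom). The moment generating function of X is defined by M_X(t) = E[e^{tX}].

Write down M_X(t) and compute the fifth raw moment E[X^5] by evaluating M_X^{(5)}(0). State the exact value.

E[X^5] = D^5[M](0) = 10395

M_X(t) = (1 - 2*t)^(-3/2)
D^5[M](t) = 10395/(64*t^6*√(1 - 2*t) - 192*t^5*√(1 - 2*t) + 240*t^4*√(1 - 2*t) - 160*t^3*√(1 - 2*t) + 60*t^2*√(1 - 2*t) - 12*t*√(1 - 2*t) + √(1 - 2*t))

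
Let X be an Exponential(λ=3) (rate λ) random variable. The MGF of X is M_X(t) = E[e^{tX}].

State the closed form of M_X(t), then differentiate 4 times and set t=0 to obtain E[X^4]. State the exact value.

M_X(t) = 3/(3 - t)
D^4[M](t) = -72/(t^5 - 15*t^4 + 90*t^3 - 270*t^2 + 405*t - 243)

E[X^4] = D^4[M](0) = 8/27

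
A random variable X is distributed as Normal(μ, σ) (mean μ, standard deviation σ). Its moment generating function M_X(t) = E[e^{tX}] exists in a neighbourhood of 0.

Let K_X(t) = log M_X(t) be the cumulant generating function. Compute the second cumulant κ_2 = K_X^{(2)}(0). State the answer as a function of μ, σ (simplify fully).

κ_2 = D^2[K](0) = σ^2

M_X(t) = e^(μ*t + σ^2*t^2/2)
K_X(t) = log M_X(t) = μ*t + σ^2*t^2/2
D^2[K](t) = σ^2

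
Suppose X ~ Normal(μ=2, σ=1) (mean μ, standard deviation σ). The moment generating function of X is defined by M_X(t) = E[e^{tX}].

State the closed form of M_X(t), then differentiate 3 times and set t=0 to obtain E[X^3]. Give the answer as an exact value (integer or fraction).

M_X(t) = e^(t^2/2 + 2*t)
M′(t) = t*e^(2*t)*e^(t^2/2) + 2*e^(2*t)*e^(t^2/2)
M′′(t) = t^2*e^(2*t)*e^(t^2/2) + 4*t*e^(2*t)*e^(t^2/2) + 5*e^(2*t)*e^(t^2/2)
M′′′(t) = t^3*e^(2*t)*e^(t^2/2) + 6*t^2*e^(2*t)*e^(t^2/2) + 15*t*e^(2*t)*e^(t^2/2) + 14*e^(2*t)*e^(t^2/2)

E[X^3] = M′′′(0) = 14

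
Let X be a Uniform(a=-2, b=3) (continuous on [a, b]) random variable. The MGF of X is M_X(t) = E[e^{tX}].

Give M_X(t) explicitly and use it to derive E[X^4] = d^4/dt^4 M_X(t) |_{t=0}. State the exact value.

M_X(t) = (e^(3*t) - e^(-2*t))/(5*t)
dM/dt = (3*t*e^(5*t) + 2*t - e^(5*t) + 1)*e^(-2*t)/(5*t^2)
d^2M/dt^2 = (9*t^2*e^(5*t) - 4*t^2 - 6*t*e^(5*t) - 4*t + 2*e^(5*t) - 2)*e^(-2*t)/(5*t^3)
d^3M/dt^3 = (27*t^3*e^(5*t) + 8*t^3 - 27*t^2*e^(5*t) + 12*t^2 + 18*t*e^(5*t) + 12*t - 6*e^(5*t) + 6)*e^(-2*t)/(5*t^4)
d^4M/dt^4 = (81*t^4*e^(5*t) - 16*t^4 - 108*t^3*e^(5*t) - 32*t^3 + 108*t^2*e^(5*t) - 48*t^2 - 72*t*e^(5*t) - 48*t + 24*e^(5*t) - 24)*e^(-2*t)/(5*t^5)

E[X^4] = d^4M/dt^4 |_{t=0} = 11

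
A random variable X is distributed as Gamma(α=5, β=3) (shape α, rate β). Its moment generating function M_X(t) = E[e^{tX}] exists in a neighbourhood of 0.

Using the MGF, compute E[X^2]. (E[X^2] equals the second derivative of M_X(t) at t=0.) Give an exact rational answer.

E[X^2] = M′′(0) = 10/3

M_X(t) = 243/(3 - t)^5
M′(t) = 1215/(t^6 - 18*t^5 + 135*t^4 - 540*t^3 + 1215*t^2 - 1458*t + 729)
M′′(t) = -7290/(t^7 - 21*t^6 + 189*t^5 - 945*t^4 + 2835*t^3 - 5103*t^2 + 5103*t - 2187)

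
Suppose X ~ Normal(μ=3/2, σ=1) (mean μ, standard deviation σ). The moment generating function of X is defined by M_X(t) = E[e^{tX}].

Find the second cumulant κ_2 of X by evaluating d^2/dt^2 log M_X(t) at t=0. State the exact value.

M_X(t) = e^(t^2/2 + 3*t/2)
K_X(t) = log M_X(t) = t^2/2 + 3*t/2
K^(2)(t) = 1

κ_2 = K^(2)(0) = 1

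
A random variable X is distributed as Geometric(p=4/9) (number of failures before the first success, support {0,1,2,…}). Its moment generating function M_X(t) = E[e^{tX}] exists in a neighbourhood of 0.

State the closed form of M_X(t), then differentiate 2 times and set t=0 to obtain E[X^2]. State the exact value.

M_X(t) = 4/(9*(1 - 5*e^(t)/9))
M^(2)(t) = (-100*e^(2*t) - 180*e^(t))/(125*e^(3*t) - 675*e^(2*t) + 1215*e^(t) - 729)

E[X^2] = M^(2)(0) = 35/8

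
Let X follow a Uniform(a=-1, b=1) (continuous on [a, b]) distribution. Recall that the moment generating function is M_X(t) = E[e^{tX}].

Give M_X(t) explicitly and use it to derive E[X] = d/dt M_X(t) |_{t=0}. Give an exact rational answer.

M_X(t) = (e^(t) - e^(-t))/(2*t)
M′(t) = (t*e^(2*t) + t - e^(2*t) + 1)*e^(-t)/(2*t^2)

E[X] = M′(0) = 0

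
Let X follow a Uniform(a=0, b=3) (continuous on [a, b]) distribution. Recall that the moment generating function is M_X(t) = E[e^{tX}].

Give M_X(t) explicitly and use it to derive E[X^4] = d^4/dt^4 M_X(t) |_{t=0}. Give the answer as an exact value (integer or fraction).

M_X(t) = (e^(3*t) - 1)/(3*t)
M′(t) = (3*t*e^(3*t) - e^(3*t) + 1)/(3*t^2)
M′′(t) = (9*t^2*e^(3*t) - 6*t*e^(3*t) + 2*e^(3*t) - 2)/(3*t^3)
M′′′(t) = (9*t^3*e^(3*t) - 9*t^2*e^(3*t) + 6*t*e^(3*t) - 2*e^(3*t) + 2)/t^4
M′′′′(t) = (27*t^4*e^(3*t) - 36*t^3*e^(3*t) + 36*t^2*e^(3*t) - 24*t*e^(3*t) + 8*e^(3*t) - 8)/t^5

E[X^4] = M′′′′(0) = 81/5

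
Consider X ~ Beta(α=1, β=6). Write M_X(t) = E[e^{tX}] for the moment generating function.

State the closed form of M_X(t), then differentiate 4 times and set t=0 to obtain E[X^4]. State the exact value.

M_X(t) = ₁F₁(1; 7; t)
dM/dt = ₁F₁(2; 8; t)/7
d^2M/dt^2 = ₁F₁(3; 9; t)/28
d^3M/dt^3 = ₁F₁(4; 10; t)/84
d^4M/dt^4 = ₁F₁(5; 11; t)/210

E[X^4] = d^4M/dt^4 |_{t=0} = 1/210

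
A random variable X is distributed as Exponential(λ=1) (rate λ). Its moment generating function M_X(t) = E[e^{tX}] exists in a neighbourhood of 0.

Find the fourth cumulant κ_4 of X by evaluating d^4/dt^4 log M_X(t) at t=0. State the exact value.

κ_4 = d^4K/dt^4 |_{t=0} = 6

M_X(t) = 1/(1 - t)
K_X(t) = log M_X(t) = -log(1 - t)
dK/dt = -1/(t - 1)
d^2K/dt^2 = 1/(t^2 - 2*t + 1)
d^3K/dt^3 = -2/(t^3 - 3*t^2 + 3*t - 1)
d^4K/dt^4 = 6/(t^4 - 4*t^3 + 6*t^2 - 4*t + 1)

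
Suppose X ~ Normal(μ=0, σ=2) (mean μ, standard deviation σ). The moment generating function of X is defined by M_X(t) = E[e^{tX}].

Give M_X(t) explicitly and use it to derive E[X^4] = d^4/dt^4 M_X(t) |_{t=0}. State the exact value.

M_X(t) = e^(2*t^2)
dM/dt = 4*t*e^(2*t^2)
d^2M/dt^2 = 16*t^2*e^(2*t^2) + 4*e^(2*t^2)
d^3M/dt^3 = 64*t^3*e^(2*t^2) + 48*t*e^(2*t^2)
d^4M/dt^4 = 256*t^4*e^(2*t^2) + 384*t^2*e^(2*t^2) + 48*e^(2*t^2)

E[X^4] = d^4M/dt^4 |_{t=0} = 48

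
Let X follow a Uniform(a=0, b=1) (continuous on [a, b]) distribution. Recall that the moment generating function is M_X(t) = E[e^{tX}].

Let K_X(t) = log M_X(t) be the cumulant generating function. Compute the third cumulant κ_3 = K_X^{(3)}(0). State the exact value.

M_X(t) = (e^(t) - 1)/t
K_X(t) = log M_X(t) = -log(t) + log(e^(t) - 1)
K^(3)(t) = (t^3*e^(2*t) + t^3*e^(t) - 2*e^(3*t) + 6*e^(2*t) - 6*e^(t) + 2)/(t^3*e^(3*t) - 3*t^3*e^(2*t) + 3*t^3*e^(t) - t^3)

κ_3 = K^(3)(0) = 0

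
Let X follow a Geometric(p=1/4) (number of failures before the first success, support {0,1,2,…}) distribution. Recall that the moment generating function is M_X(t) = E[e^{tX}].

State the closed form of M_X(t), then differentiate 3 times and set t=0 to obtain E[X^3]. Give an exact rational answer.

E[X^3] = d^3M/dt^3 |_{t=0} = 219

M_X(t) = 1/(4*(1 - 3*e^(t)/4))
dM/dt = 3*e^(t)/(9*e^(2*t) - 24*e^(t) + 16)
d^2M/dt^2 = (-9*e^(2*t) - 12*e^(t))/(27*e^(3*t) - 108*e^(2*t) + 144*e^(t) - 64)
d^3M/dt^3 = (27*e^(3*t) + 144*e^(2*t) + 48*e^(t))/(81*e^(4*t) - 432*e^(3*t) + 864*e^(2*t) - 768*e^(t) + 256)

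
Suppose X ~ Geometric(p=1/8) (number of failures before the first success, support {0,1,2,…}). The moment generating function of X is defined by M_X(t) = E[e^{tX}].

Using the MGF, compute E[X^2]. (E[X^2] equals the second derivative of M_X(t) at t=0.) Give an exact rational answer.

E[X^2] = D^2[M](0) = 105

M_X(t) = 1/(8*(1 - 7*e^(t)/8))
D^2[M](t) = (-49*e^(2*t) - 56*e^(t))/(343*e^(3*t) - 1176*e^(2*t) + 1344*e^(t) - 512)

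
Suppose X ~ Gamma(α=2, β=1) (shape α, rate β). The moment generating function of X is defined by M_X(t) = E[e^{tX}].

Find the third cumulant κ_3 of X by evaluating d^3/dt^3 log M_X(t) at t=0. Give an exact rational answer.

M_X(t) = (1 - t)^(-2)
K_X(t) = log M_X(t) = -2*log(1 - t)
D^3[K](t) = -4/(t^3 - 3*t^2 + 3*t - 1)

κ_3 = D^3[K](0) = 4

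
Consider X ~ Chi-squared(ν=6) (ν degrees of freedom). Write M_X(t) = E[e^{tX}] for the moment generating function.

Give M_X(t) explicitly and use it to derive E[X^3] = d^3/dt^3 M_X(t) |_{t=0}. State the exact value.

M_X(t) = (1 - 2*t)^(-3)
dM/dt = 6/(16*t^4 - 32*t^3 + 24*t^2 - 8*t + 1)
d^2M/dt^2 = -48/(32*t^5 - 80*t^4 + 80*t^3 - 40*t^2 + 10*t - 1)
d^3M/dt^3 = 480/(64*t^6 - 192*t^5 + 240*t^4 - 160*t^3 + 60*t^2 - 12*t + 1)

E[X^3] = d^3M/dt^3 |_{t=0} = 480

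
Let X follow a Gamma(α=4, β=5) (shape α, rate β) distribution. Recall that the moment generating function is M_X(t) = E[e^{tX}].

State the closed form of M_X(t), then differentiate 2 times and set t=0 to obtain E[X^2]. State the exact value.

M_X(t) = 625/(5 - t)^4
dM/dt = -2500/(t^5 - 25*t^4 + 250*t^3 - 1250*t^2 + 3125*t - 3125)
d^2M/dt^2 = 12500/(t^6 - 30*t^5 + 375*t^4 - 2500*t^3 + 9375*t^2 - 18750*t + 15625)

E[X^2] = d^2M/dt^2 |_{t=0} = 4/5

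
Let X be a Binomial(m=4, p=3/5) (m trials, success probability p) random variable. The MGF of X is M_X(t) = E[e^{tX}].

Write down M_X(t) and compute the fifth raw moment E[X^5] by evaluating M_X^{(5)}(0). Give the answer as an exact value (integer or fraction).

M_X(t) = (3*e^(t)/5 + 2/5)^4
D^5[M](t) = 82944*e^(4*t)/625 + 52488*e^(3*t)/625 + 6912*e^(2*t)/625 + 96*e^(t)/625

E[X^5] = D^5[M](0) = 28488/125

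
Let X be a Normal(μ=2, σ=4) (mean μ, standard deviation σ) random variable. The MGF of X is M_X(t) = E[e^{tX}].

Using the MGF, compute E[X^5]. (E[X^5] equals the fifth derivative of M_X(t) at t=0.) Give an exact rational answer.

M_X(t) = e^(8*t^2 + 2*t)

E[X^5] = M^(5)(0) = 8992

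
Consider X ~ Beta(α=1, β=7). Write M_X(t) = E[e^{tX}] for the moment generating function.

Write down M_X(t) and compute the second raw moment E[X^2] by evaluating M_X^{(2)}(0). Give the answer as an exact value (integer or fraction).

E[X^2] = d^2M/dt^2 |_{t=0} = 1/36

M_X(t) = ₁F₁(1; 8; t)
dM/dt = ₁F₁(2; 9; t)/8
d^2M/dt^2 = ₁F₁(3; 10; t)/36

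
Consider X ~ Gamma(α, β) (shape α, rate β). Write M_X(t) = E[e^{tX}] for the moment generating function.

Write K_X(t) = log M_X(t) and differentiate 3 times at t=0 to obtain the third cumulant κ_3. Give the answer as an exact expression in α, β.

κ_3 = D^3[K](0) = 2*α/β^3

M_X(t) = (β/(β - t))^α
K_X(t) = log M_X(t) = α*(log(β) - log(β - t))
D^3[K](t) = -2*α/(-β^3 + 3*β^2*t - 3*β*t^2 + t^3)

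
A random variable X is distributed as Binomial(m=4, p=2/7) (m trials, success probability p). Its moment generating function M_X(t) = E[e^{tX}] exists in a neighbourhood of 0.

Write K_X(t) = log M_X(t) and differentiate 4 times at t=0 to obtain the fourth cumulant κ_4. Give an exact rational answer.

M_X(t) = (2*e^(t)/7 + 5/7)^4
K_X(t) = log M_X(t) = 4*log(2*e^(t)/7 + 5/7)
K^(4)(t) = (160*e^(3*t) - 1600*e^(2*t) + 1000*e^(t))/(16*e^(4*t) + 160*e^(3*t) + 600*e^(2*t) + 1000*e^(t) + 625)

κ_4 = K^(4)(0) = -440/2401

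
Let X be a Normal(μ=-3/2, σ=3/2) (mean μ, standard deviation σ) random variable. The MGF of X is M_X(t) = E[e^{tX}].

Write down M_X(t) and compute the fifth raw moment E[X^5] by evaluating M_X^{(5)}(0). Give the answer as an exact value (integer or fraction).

M_X(t) = e^(9*t^2/8 - 3*t/2)
M^(5)(t) = (59049*t^5*e^(9*t^2/8) - 196830*t^4*e^(9*t^2/8) + 524880*t^3*e^(9*t^2/8) - 699840*t^2*e^(9*t^2/8) + 583200*t*e^(9*t^2/8) - 202176*e^(9*t^2/8))*e^(-3*t/2)/1024

E[X^5] = M^(5)(0) = -3159/16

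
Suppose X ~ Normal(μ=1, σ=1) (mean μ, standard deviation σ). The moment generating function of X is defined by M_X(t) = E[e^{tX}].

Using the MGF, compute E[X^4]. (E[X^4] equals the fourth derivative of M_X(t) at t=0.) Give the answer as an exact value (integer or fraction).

M_X(t) = e^(t^2/2 + t)
M^(4)(t) = t^4*e^(t)*e^(t^2/2) + 4*t^3*e^(t)*e^(t^2/2) + 12*t^2*e^(t)*e^(t^2/2) + 16*t*e^(t)*e^(t^2/2) + 10*e^(t)*e^(t^2/2)

E[X^4] = M^(4)(0) = 10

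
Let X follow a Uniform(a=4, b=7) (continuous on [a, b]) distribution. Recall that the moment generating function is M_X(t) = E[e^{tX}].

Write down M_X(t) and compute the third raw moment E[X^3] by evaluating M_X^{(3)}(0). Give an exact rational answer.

E[X^3] = D^3[M](0) = 715/4

M_X(t) = (e^(7*t) - e^(4*t))/(3*t)
D^3[M](t) = (343*t^3*e^(7*t) - 64*t^3*e^(4*t) - 147*t^2*e^(7*t) + 48*t^2*e^(4*t) + 42*t*e^(7*t) - 24*t*e^(4*t) - 6*e^(7*t) + 6*e^(4*t))/(3*t^4)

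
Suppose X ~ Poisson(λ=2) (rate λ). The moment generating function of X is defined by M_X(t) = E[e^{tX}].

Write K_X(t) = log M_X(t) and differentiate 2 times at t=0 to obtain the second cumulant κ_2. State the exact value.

κ_2 = K′′(0) = 2

M_X(t) = e^(2*e^(t) - 2)
K_X(t) = log M_X(t) = 2*e^(t) - 2
K′(t) = 2*e^(t)
K′′(t) = 2*e^(t)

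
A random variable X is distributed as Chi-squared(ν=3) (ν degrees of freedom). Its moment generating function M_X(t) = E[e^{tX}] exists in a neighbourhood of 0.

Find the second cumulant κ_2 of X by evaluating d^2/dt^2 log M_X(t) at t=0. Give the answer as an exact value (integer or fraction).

M_X(t) = (1 - 2*t)^(-3/2)
K_X(t) = log M_X(t) = -3*log(1 - 2*t)/2
K^(2)(t) = 6/(4*t^2 - 4*t + 1)

κ_2 = K^(2)(0) = 6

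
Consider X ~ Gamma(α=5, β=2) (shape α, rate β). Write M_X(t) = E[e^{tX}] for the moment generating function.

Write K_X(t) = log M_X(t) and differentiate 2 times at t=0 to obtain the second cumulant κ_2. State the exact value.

M_X(t) = 32/(2 - t)^5
K_X(t) = log M_X(t) = -5*log(2 - t) + 5*log(2)
dK/dt = -5/(t - 2)
d^2K/dt^2 = 5/(t^2 - 4*t + 4)

κ_2 = d^2K/dt^2 |_{t=0} = 5/4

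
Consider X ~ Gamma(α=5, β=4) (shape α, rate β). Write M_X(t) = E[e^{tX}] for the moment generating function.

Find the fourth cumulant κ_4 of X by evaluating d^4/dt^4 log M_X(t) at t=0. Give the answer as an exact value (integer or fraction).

M_X(t) = 1024/(4 - t)^5
K_X(t) = log M_X(t) = -5*log(4 - t) + 10*log(2)
K^(4)(t) = 30/(t^4 - 16*t^3 + 96*t^2 - 256*t + 256)

κ_4 = K^(4)(0) = 15/128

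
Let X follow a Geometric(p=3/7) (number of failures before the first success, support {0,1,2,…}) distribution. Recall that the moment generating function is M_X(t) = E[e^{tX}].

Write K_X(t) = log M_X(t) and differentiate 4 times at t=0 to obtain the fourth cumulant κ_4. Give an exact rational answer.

κ_4 = d^4K/dt^4 |_{t=0} = 1652/27

M_X(t) = 3/(7*(1 - 4*e^(t)/7))
K_X(t) = log M_X(t) = -log(1 - 4*e^(t)/7) - log(7) + log(3)
dK/dt = -4*e^(t)/(4*e^(t) - 7)
d^2K/dt^2 = 28*e^(t)/(16*e^(2*t) - 56*e^(t) + 49)
d^3K/dt^3 = (-112*e^(2*t) - 196*e^(t))/(64*e^(3*t) - 336*e^(2*t) + 588*e^(t) - 343)
d^4K/dt^4 = (448*e^(3*t) + 3136*e^(2*t) + 1372*e^(t))/(256*e^(4*t) - 1792*e^(3*t) + 4704*e^(2*t) - 5488*e^(t) + 2401)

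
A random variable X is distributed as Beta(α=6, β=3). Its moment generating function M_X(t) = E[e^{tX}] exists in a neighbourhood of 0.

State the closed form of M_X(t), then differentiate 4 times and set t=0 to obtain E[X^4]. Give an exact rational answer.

E[X^4] = M′′′′(0) = 14/55

M_X(t) = ₁F₁(6; 9; t)
M′(t) = 2*₁F₁(7; 10; t)/3
M′′(t) = 7*₁F₁(8; 11; t)/15
M′′′(t) = 56*₁F₁(9; 12; t)/165
M′′′′(t) = 14*₁F₁(10; 13; t)/55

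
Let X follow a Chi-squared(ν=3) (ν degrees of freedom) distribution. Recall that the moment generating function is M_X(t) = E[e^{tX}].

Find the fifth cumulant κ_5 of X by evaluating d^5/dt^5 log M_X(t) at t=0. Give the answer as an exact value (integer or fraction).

κ_5 = D^5[K](0) = 1152

M_X(t) = (1 - 2*t)^(-3/2)
K_X(t) = log M_X(t) = -3*log(1 - 2*t)/2
D^5[K](t) = -1152/(32*t^5 - 80*t^4 + 80*t^3 - 40*t^2 + 10*t - 1)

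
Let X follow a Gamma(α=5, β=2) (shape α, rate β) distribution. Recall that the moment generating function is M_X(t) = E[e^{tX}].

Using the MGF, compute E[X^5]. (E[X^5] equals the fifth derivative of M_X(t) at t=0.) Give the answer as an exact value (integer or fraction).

M_X(t) = 32/(2 - t)^5
dM/dt = 160/(t^6 - 12*t^5 + 60*t^4 - 160*t^3 + 240*t^2 - 192*t + 64)
d^2M/dt^2 = -960/(t^7 - 14*t^6 + 84*t^5 - 280*t^4 + 560*t^3 - 672*t^2 + 448*t - 128)
d^3M/dt^3 = 6720/(t^8 - 16*t^7 + 112*t^6 - 448*t^5 + 1120*t^4 - 1792*t^3 + 1792*t^2 - 1024*t + 256)
d^4M/dt^4 = -53760/(t^9 - 18*t^8 + 144*t^7 - 672*t^6 + 2016*t^5 - 4032*t^4 + 5376*t^3 - 4608*t^2 + 2304*t - 512)
d^5M/dt^5 = 483840/(t^10 - 20*t^9 + 180*t^8 - 960*t^7 + 3360*t^6 - 8064*t^5 + 13440*t^4 - 15360*t^3 + 11520*t^2 - 5120*t + 1024)

E[X^5] = d^5M/dt^5 |_{t=0} = 945/2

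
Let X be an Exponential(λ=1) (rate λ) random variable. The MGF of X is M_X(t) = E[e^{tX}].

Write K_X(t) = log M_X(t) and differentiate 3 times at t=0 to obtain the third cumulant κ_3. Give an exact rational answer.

M_X(t) = 1/(1 - t)
K_X(t) = log M_X(t) = -log(1 - t)
D^3[K](t) = -2/(t^3 - 3*t^2 + 3*t - 1)

κ_3 = D^3[K](0) = 2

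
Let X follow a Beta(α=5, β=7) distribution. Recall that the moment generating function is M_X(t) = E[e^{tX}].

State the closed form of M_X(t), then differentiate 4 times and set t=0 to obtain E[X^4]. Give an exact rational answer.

E[X^4] = M′′′′(0) = 2/39

M_X(t) = ₁F₁(5; 12; t)
M′(t) = 5*₁F₁(6; 13; t)/12
M′′(t) = 5*₁F₁(7; 14; t)/26
M′′′(t) = 5*₁F₁(8; 15; t)/52
M′′′′(t) = 2*₁F₁(9; 16; t)/39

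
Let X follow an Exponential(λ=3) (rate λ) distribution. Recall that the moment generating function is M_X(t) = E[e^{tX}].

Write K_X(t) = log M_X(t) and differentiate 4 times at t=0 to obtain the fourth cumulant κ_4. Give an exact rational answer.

M_X(t) = 3/(3 - t)
K_X(t) = log M_X(t) = -log(3 - t) + log(3)
K′(t) = -1/(t - 3)
K′′(t) = 1/(t^2 - 6*t + 9)
K′′′(t) = -2/(t^3 - 9*t^2 + 27*t - 27)
K′′′′(t) = 6/(t^4 - 12*t^3 + 54*t^2 - 108*t + 81)

κ_4 = K′′′′(0) = 2/27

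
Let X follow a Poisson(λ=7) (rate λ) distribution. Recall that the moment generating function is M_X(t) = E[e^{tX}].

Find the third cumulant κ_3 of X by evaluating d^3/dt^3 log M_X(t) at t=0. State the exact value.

M_X(t) = e^(7*e^(t) - 7)
K_X(t) = log M_X(t) = 7*e^(t) - 7
K′(t) = 7*e^(t)
K′′(t) = 7*e^(t)
K′′′(t) = 7*e^(t)

κ_3 = K′′′(0) = 7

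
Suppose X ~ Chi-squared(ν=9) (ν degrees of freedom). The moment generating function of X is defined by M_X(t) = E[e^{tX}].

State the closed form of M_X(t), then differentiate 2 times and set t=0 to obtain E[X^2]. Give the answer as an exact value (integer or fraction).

E[X^2] = M^(2)(0) = 99

M_X(t) = (1 - 2*t)^(-9/2)
M^(2)(t) = 99/(64*t^6*√(1 - 2*t) - 192*t^5*√(1 - 2*t) + 240*t^4*√(1 - 2*t) - 160*t^3*√(1 - 2*t) + 60*t^2*√(1 - 2*t) - 12*t*√(1 - 2*t) + √(1 - 2*t))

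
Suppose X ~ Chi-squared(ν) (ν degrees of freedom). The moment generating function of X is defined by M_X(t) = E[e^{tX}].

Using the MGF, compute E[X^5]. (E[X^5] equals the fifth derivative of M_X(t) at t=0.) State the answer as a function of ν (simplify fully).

E[X^5] = M^(5)(0) = ν*(ν^4 + 20*ν^3 + 140*ν^2 + 400*ν + 384)

M_X(t) = (1 - 2*t)^(-ν/2)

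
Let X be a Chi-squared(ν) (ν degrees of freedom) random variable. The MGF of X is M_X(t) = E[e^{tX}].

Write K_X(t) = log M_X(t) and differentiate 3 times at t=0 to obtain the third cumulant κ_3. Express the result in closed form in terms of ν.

M_X(t) = (1 - 2*t)^(-ν/2)
K_X(t) = log M_X(t) = -ν*log(1 - 2*t)/2
K^(3)(t) = -8*ν/(8*t^3 - 12*t^2 + 6*t - 1)

κ_3 = K^(3)(0) = 8*ν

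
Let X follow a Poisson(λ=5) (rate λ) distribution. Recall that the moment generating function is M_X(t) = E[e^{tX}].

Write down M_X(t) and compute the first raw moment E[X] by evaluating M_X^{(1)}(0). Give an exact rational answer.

E[X] = M^(1)(0) = 5

M_X(t) = e^(5*e^(t) - 5)
M^(1)(t) = 5*e^(-5)*e^(t)*e^(5*e^(t))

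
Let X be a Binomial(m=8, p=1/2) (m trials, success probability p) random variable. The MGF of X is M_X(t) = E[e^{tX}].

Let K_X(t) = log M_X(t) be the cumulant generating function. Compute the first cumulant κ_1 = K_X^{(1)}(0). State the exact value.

M_X(t) = (e^(t)/2 + 1/2)^8
K_X(t) = log M_X(t) = 8*log(e^(t)/2 + 1/2)
D[K](t) = 8*e^(t)/(e^(t) + 1)

κ_1 = D[K](0) = 4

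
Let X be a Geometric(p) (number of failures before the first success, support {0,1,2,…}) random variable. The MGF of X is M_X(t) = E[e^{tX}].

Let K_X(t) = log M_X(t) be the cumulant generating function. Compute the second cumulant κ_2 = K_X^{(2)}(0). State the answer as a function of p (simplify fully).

κ_2 = D^2[K](0) = (1 - p)/p^2

M_X(t) = p/(-(1 - p)*e^(t) + 1)
K_X(t) = log M_X(t) = log(p) - log(-(1 - p)*e^(t) + 1)
D^2[K](t) = (-p*e^(t) + e^(t))/(p^2*e^(2*t) - 2*p*e^(2*t) + 2*p*e^(t) + e^(2*t) - 2*e^(t) + 1)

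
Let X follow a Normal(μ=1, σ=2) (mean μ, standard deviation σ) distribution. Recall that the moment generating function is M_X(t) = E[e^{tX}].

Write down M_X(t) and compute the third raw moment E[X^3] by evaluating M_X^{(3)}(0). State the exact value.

M_X(t) = e^(2*t^2 + t)
dM/dt = 4*t*e^(t)*e^(2*t^2) + e^(t)*e^(2*t^2)
d^2M/dt^2 = 16*t^2*e^(t)*e^(2*t^2) + 8*t*e^(t)*e^(2*t^2) + 5*e^(t)*e^(2*t^2)
d^3M/dt^3 = 64*t^3*e^(t)*e^(2*t^2) + 48*t^2*e^(t)*e^(2*t^2) + 60*t*e^(t)*e^(2*t^2) + 13*e^(t)*e^(2*t^2)

E[X^3] = d^3M/dt^3 |_{t=0} = 13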